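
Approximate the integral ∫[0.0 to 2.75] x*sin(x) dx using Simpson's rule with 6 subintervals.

f(x) = x*sin(x)
a = 0.0, b = 2.75, n = 6
h = (b - a)/n = 0.458333

Simpson's rule: (h/3)[f(x₀) + 4f(x₁) + 2f(x₂) + ... + f(xₙ)]

x_0 = 0.0000, f(x_0) = 0.000000, coefficient = 1
x_1 = 0.4583, f(x_1) = 0.202791, coefficient = 4
x_2 = 0.9167, f(x_2) = 0.727446, coefficient = 2
x_3 = 1.3750, f(x_3) = 1.348728, coefficient = 4
x_4 = 1.8333, f(x_4) = 1.770514, coefficient = 2
x_5 = 2.2917, f(x_5) = 1.721572, coefficient = 4
x_6 = 2.7500, f(x_6) = 1.049568, coefficient = 1

I ≈ (0.458333/3) × 19.137854 = 2.923839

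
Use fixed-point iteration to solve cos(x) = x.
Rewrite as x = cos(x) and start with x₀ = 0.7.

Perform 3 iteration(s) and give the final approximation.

Equation: cos(x) = x
Fixed-point form: x = cos(x)
x₀ = 0.7

x_1 = g(0.700000) = 0.764842
x_2 = g(0.764842) = 0.721492
x_3 = g(0.721492) = 0.750821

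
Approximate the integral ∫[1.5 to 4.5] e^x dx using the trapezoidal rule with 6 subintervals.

f(x) = e^x
a = 1.5, b = 4.5, n = 6
h = (b - a)/n = 0.500000

Trapezoidal rule: (h/2)[f(x₀) + 2f(x₁) + 2f(x₂) + ... + f(xₙ)]

x_0 = 1.5000, f(x_0) = 4.481689, coefficient = 1
x_1 = 2.0000, f(x_1) = 7.389056, coefficient = 2
x_2 = 2.5000, f(x_2) = 12.182494, coefficient = 2
x_3 = 3.0000, f(x_3) = 20.085537, coefficient = 2
x_4 = 3.5000, f(x_4) = 33.115452, coefficient = 2
x_5 = 4.0000, f(x_5) = 54.598150, coefficient = 2
x_6 = 4.5000, f(x_6) = 90.017131, coefficient = 1

I ≈ (0.500000/2) × 349.240198 = 87.310050
Exact value: 85.535442
Error: 1.774607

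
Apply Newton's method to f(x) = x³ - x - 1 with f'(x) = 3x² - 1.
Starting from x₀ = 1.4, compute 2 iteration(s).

f(x) = x³ - x - 1
f'(x) = 3x² - 1
x₀ = 1.4

Newton-Raphson formula: x_{n+1} = x_n - f(x_n)/f'(x_n)

Iteration 1:
  f(1.400000) = 0.344000
  f'(1.400000) = 4.880000
  x_1 = 1.400000 - 0.344000/4.880000 = 1.329508
Iteration 2:
  f(1.329508) = 0.020520
  f'(1.329508) = 4.302776
  x_2 = 1.329508 - 0.020520/4.302776 = 1.324739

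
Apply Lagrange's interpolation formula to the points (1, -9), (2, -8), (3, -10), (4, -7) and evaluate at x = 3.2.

Lagrange interpolation formula:
P(x) = Σ yᵢ × Lᵢ(x)
where Lᵢ(x) = Π_{j≠i} (x - xⱼ)/(xᵢ - xⱼ)

L_0(3.2) = (3.2 - 2)/(1 - 2) × (3.2 - 3)/(1 - 3) × (3.2 - 4)/(1 - 4) = 0.032000
L_1(3.2) = (3.2 - 1)/(2 - 1) × (3.2 - 3)/(2 - 3) × (3.2 - 4)/(2 - 4) = -0.176000
L_2(3.2) = (3.2 - 1)/(3 - 1) × (3.2 - 2)/(3 - 2) × (3.2 - 4)/(3 - 4) = 1.056000
L_3(3.2) = (3.2 - 1)/(4 - 1) × (3.2 - 2)/(4 - 2) × (3.2 - 3)/(4 - 3) = 0.088000

P(3.2) = (-9)×L_0(3.2) + (-8)×L_1(3.2) + (-10)×L_2(3.2) + (-7)×L_3(3.2)
P(3.2) = -10.056000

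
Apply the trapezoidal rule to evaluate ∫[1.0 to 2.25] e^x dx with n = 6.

f(x) = e^x
a = 1.0, b = 2.25, n = 6
h = (b - a)/n = 0.208333

Trapezoidal rule: (h/2)[f(x₀) + 2f(x₁) + 2f(x₂) + ... + f(xₙ)]

x_0 = 1.0000, f(x_0) = 2.718282, coefficient = 1
x_1 = 1.2083, f(x_1) = 3.347900, coefficient = 2
x_2 = 1.4167, f(x_2) = 4.123353, coefficient = 2
x_3 = 1.6250, f(x_3) = 5.078419, coefficient = 2
x_4 = 1.8333, f(x_4) = 6.254701, coefficient = 2
x_5 = 2.0417, f(x_5) = 7.703438, coefficient = 2
x_6 = 2.2500, f(x_6) = 9.487736, coefficient = 1

I ≈ (0.208333/2) × 65.221639 = 6.793921
Exact value: 6.769454
Error: 0.024467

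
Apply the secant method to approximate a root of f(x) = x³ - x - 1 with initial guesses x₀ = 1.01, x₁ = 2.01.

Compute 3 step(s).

f(x) = x³ - x - 1
x₀ = 1.01, x₁ = 2.01

Secant formula: x_{n+1} = x_n - f(x_n)(x_n - x_{n-1})/(f(x_n) - f(x_{n-1}))

Iteration 1:
  f(1.010000) = -0.979699
  f(2.010000) = 5.110601
  x_2 = 2.010000 - 5.110601×(2.010000 - 1.010000)/(5.110601 - (-0.979699))
       = 1.170862
Iteration 2:
  f(2.010000) = 5.110601
  f(1.170862) = -0.565706
  x_3 = 1.170862 - (-0.565706)×(1.170862 - 2.010000)/(-0.565706 - 5.110601)
       = 1.254491
Iteration 3:
  f(1.170862) = -0.565706
  f(1.254491) = -0.280237
  x_4 = 1.254491 - (-0.280237)×(1.254491 - 1.170862)/(-0.280237 - (-0.565706))
       = 1.336588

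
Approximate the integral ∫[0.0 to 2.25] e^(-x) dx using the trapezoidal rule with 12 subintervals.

f(x) = e^(-x)
a = 0.0, b = 2.25, n = 12
h = (b - a)/n = 0.187500

Trapezoidal rule: (h/2)[f(x₀) + 2f(x₁) + 2f(x₂) + ... + f(xₙ)]

x_0 = 0.0000, f(x_0) = 1.000000, coefficient = 1
x_1 = 0.1875, f(x_1) = 0.829029, coefficient = 2
x_2 = 0.3750, f(x_2) = 0.687289, coefficient = 2
x_3 = 0.5625, f(x_3) = 0.569783, coefficient = 2
x_4 = 0.7500, f(x_4) = 0.472367, coefficient = 2
x_5 = 0.9375, f(x_5) = 0.391606, coefficient = 2
x_6 = 1.1250, f(x_6) = 0.324652, coefficient = 2
x_7 = 1.3125, f(x_7) = 0.269146, coefficient = 2
x_8 = 1.5000, f(x_8) = 0.223130, coefficient = 2
x_9 = 1.6875, f(x_9) = 0.184981, coefficient = 2
x_10 = 1.8750, f(x_10) = 0.153355, coefficient = 2
x_11 = 2.0625, f(x_11) = 0.127136, coefficient = 2
x_12 = 2.2500, f(x_12) = 0.105399, coefficient = 1

I ≈ (0.187500/2) × 9.570348 = 0.897220
Exact value: 0.894601
Error: 0.002619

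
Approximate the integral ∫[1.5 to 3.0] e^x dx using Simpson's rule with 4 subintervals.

f(x) = e^x
a = 1.5, b = 3.0, n = 4
h = (b - a)/n = 0.375000

Simpson's rule: (h/3)[f(x₀) + 4f(x₁) + 2f(x₂) + ... + f(xₙ)]

x_0 = 1.5000, f(x_0) = 4.481689, coefficient = 1
x_1 = 1.8750, f(x_1) = 6.520819, coefficient = 4
x_2 = 2.2500, f(x_2) = 9.487736, coefficient = 2
x_3 = 2.6250, f(x_3) = 13.804574, coefficient = 4
x_4 = 3.0000, f(x_4) = 20.085537, coefficient = 1

I ≈ (0.375000/3) × 124.844271 = 15.605534
Exact value: 15.603848
Error: 0.001686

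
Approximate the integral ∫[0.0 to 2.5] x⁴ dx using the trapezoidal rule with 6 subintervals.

f(x) = x⁴
a = 0.0, b = 2.5, n = 6
h = (b - a)/n = 0.416667

Trapezoidal rule: (h/2)[f(x₀) + 2f(x₁) + 2f(x₂) + ... + f(xₙ)]

x_0 = 0.0000, f(x_0) = 0.000000, coefficient = 1
x_1 = 0.4167, f(x_1) = 0.030141, coefficient = 2
x_2 = 0.8333, f(x_2) = 0.482253, coefficient = 2
x_3 = 1.2500, f(x_3) = 2.441406, coefficient = 2
x_4 = 1.6667, f(x_4) = 7.716049, coefficient = 2
x_5 = 2.0833, f(x_5) = 18.838011, coefficient = 2
x_6 = 2.5000, f(x_6) = 39.062500, coefficient = 1

I ≈ (0.416667/2) × 98.078221 = 20.432963
Exact value: 19.531250
Error: 0.901713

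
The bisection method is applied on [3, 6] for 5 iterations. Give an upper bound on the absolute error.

Bisection error bound: |error| ≤ (b-a)/2^n
|error| ≤ (6 - 3)/2^5 = 3/2^5
|error| ≤ 0.0937500000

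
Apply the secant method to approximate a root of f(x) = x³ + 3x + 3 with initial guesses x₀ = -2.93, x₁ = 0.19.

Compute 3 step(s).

f(x) = x³ + 3x + 3
x₀ = -2.93, x₁ = 0.19

Secant formula: x_{n+1} = x_n - f(x_n)(x_n - x_{n-1})/(f(x_n) - f(x_{n-1}))

Iteration 1:
  f(-2.930000) = -30.943757
  f(0.190000) = 3.576859
  x_2 = 0.190000 - 3.576859×(0.190000 - (-2.930000))/(3.576859 - (-30.943757))
       = -0.133279
Iteration 2:
  f(0.190000) = 3.576859
  f(-0.133279) = 2.597795
  x_3 = -0.133279 - 2.597795×(-0.133279 - 0.190000)/(2.597795 - 3.576859)
       = -0.991050
Iteration 3:
  f(-0.133279) = 2.597795
  f(-0.991050) = -0.946542
  x_4 = -0.991050 - (-0.946542)×(-0.991050 - (-0.133279))/(-0.946542 - 2.597795)
       = -0.761976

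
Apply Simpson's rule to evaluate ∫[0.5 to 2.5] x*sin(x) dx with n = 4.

f(x) = x*sin(x)
a = 0.5, b = 2.5, n = 4
h = (b - a)/n = 0.500000

Simpson's rule: (h/3)[f(x₀) + 4f(x₁) + 2f(x₂) + ... + f(xₙ)]

x_0 = 0.5000, f(x_0) = 0.239713, coefficient = 1
x_1 = 1.0000, f(x_1) = 0.841471, coefficient = 4
x_2 = 1.5000, f(x_2) = 1.496242, coefficient = 2
x_3 = 2.0000, f(x_3) = 1.818595, coefficient = 4
x_4 = 2.5000, f(x_4) = 1.496180, coefficient = 1

I ≈ (0.500000/3) × 15.368641 = 2.561440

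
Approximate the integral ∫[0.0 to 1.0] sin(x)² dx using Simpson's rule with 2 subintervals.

f(x) = sin(x)²
a = 0.0, b = 1.0, n = 2
h = (b - a)/n = 0.500000

Simpson's rule: (h/3)[f(x₀) + 4f(x₁) + 2f(x₂) + ... + f(xₙ)]

x_0 = 0.0000, f(x_0) = 0.000000, coefficient = 1
x_1 = 0.5000, f(x_1) = 0.229849, coefficient = 4
x_2 = 1.0000, f(x_2) = 0.708073, coefficient = 1

I ≈ (0.500000/3) × 1.627469 = 0.271245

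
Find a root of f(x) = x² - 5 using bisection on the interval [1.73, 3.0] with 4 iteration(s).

f(x) = x² - 5
Initial interval: [1.73, 3.0]

Iteration 1:
  c_1 = (1.730000 + 3.000000)/2 = 2.365000
  f(c_1) = f(2.365000) = 0.593225
  f(a) × f(c) < 0, new interval: [1.730000, 2.365000]
Iteration 2:
  c_2 = (1.730000 + 2.365000)/2 = 2.047500
  f(c_2) = f(2.047500) = -0.807744
  f(a) × f(c) ≥ 0, new interval: [2.047500, 2.365000]
Iteration 3:
  c_3 = (2.047500 + 2.365000)/2 = 2.206250
  f(c_3) = f(2.206250) = -0.132461
  f(a) × f(c) ≥ 0, new interval: [2.206250, 2.365000]
Iteration 4:
  c_4 = (2.206250 + 2.365000)/2 = 2.285625
  f(c_4) = f(2.285625) = 0.224082
  f(a) × f(c) < 0, new interval: [2.206250, 2.285625]

After 4 iteration(s), the approximation is c_4 = 2.285625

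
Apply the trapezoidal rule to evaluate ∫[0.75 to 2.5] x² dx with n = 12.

f(x) = x²
a = 0.75, b = 2.5, n = 12
h = (b - a)/n = 0.145833

Trapezoidal rule: (h/2)[f(x₀) + 2f(x₁) + 2f(x₂) + ... + f(xₙ)]

x_0 = 0.7500, f(x_0) = 0.562500, coefficient = 1
x_1 = 0.8958, f(x_1) = 0.802517, coefficient = 2
x_2 = 1.0417, f(x_2) = 1.085069, coefficient = 2
x_3 = 1.1875, f(x_3) = 1.410156, coefficient = 2
x_4 = 1.3333, f(x_4) = 1.777778, coefficient = 2
x_5 = 1.4792, f(x_5) = 2.187934, coefficient = 2
x_6 = 1.6250, f(x_6) = 2.640625, coefficient = 2
x_7 = 1.7708, f(x_7) = 3.135851, coefficient = 2
x_8 = 1.9167, f(x_8) = 3.673611, coefficient = 2
x_9 = 2.0625, f(x_9) = 4.253906, coefficient = 2
x_10 = 2.2083, f(x_10) = 4.876736, coefficient = 2
x_11 = 2.3542, f(x_11) = 5.542101, coefficient = 2
x_12 = 2.5000, f(x_12) = 6.250000, coefficient = 1

I ≈ (0.145833/2) × 69.585069 = 5.073911
Exact value: 5.067708
Error: 0.006203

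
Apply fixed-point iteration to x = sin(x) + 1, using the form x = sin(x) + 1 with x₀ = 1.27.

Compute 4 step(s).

Equation: x = sin(x) + 1
Fixed-point form: x = sin(x) + 1
x₀ = 1.27

x_1 = g(1.270000) = 1.955101
x_2 = g(1.955101) = 1.927059
x_3 = g(1.927059) = 1.937207
x_4 = g(1.937207) = 1.933619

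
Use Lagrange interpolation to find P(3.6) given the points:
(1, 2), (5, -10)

Lagrange interpolation formula:
P(x) = Σ yᵢ × Lᵢ(x)
where Lᵢ(x) = Π_{j≠i} (x - xⱼ)/(xᵢ - xⱼ)

L_0(3.6) = (3.6 - 5)/(1 - 5) = 0.350000
L_1(3.6) = (3.6 - 1)/(5 - 1) = 0.650000

P(3.6) = 2×L_0(3.6) + (-10)×L_1(3.6)
P(3.6) = -5.800000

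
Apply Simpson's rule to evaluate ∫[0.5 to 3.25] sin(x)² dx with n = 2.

f(x) = sin(x)²
a = 0.5, b = 3.25, n = 2
h = (b - a)/n = 1.375000

Simpson's rule: (h/3)[f(x₀) + 4f(x₁) + 2f(x₂) + ... + f(xₙ)]

x_0 = 0.5000, f(x_0) = 0.229849, coefficient = 1
x_1 = 1.8750, f(x_1) = 0.910280, coefficient = 4
x_2 = 3.2500, f(x_2) = 0.011706, coefficient = 1

I ≈ (1.375000/3) × 3.882674 = 1.779559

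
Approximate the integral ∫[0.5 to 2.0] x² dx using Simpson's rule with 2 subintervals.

f(x) = x²
a = 0.5, b = 2.0, n = 2
h = (b - a)/n = 0.750000

Simpson's rule: (h/3)[f(x₀) + 4f(x₁) + 2f(x₂) + ... + f(xₙ)]

x_0 = 0.5000, f(x_0) = 0.250000, coefficient = 1
x_1 = 1.2500, f(x_1) = 1.562500, coefficient = 4
x_2 = 2.0000, f(x_2) = 4.000000, coefficient = 1

I ≈ (0.750000/3) × 10.500000 = 2.625000
Exact value: 2.625000
Error: 0.000000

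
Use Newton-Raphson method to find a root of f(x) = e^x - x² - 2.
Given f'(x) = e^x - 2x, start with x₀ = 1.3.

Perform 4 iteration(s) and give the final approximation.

f(x) = e^x - x² - 2
f'(x) = e^x - 2x
x₀ = 1.3

Newton-Raphson formula: x_{n+1} = x_n - f(x_n)/f'(x_n)

Iteration 1:
  f(1.300000) = -0.020703
  f'(1.300000) = 1.069297
  x_1 = 1.300000 - (-0.020703)/1.069297 = 1.319362
Iteration 2:
  f(1.319362) = 0.000317
  f'(1.319362) = 1.102309
  x_2 = 1.319362 - 0.000317/1.102309 = 1.319074
Iteration 3:
  f(1.319074) = 0.000000
  f'(1.319074) = 1.101808
  x_3 = 1.319074 - 0.000000/1.101808 = 1.319074
Iteration 4:
  f(1.319074) = 0.000000
  f'(1.319074) = 1.101808
  x_4 = 1.319074 - 0.000000/1.101808 = 1.319074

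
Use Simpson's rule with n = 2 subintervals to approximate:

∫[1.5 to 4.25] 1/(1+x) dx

f(x) = 1/(1+x)
a = 1.5, b = 4.25, n = 2
h = (b - a)/n = 1.375000

Simpson's rule: (h/3)[f(x₀) + 4f(x₁) + 2f(x₂) + ... + f(xₙ)]

x_0 = 1.5000, f(x_0) = 0.400000, coefficient = 1
x_1 = 2.8750, f(x_1) = 0.258065, coefficient = 4
x_2 = 4.2500, f(x_2) = 0.190476, coefficient = 1

I ≈ (1.375000/3) × 1.622734 = 0.743753
Exact value: 0.741937
Error: 0.001816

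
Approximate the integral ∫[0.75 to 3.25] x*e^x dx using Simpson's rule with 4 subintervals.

f(x) = x*e^x
a = 0.75, b = 3.25, n = 4
h = (b - a)/n = 0.625000

Simpson's rule: (h/3)[f(x₀) + 4f(x₁) + 2f(x₂) + ... + f(xₙ)]

x_0 = 0.7500, f(x_0) = 1.587750, coefficient = 1
x_1 = 1.3750, f(x_1) = 5.438230, coefficient = 4
x_2 = 2.0000, f(x_2) = 14.778112, coefficient = 2
x_3 = 2.6250, f(x_3) = 36.237007, coefficient = 4
x_4 = 3.2500, f(x_4) = 83.818605, coefficient = 1

I ≈ (0.625000/3) × 281.663530 = 58.679902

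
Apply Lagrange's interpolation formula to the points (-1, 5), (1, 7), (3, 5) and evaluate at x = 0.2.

Lagrange interpolation formula:
P(x) = Σ yᵢ × Lᵢ(x)
where Lᵢ(x) = Π_{j≠i} (x - xⱼ)/(xᵢ - xⱼ)

L_0(0.2) = (0.2 - 1)/(-1 - 1) × (0.2 - 3)/(-1 - 3) = 0.280000
L_1(0.2) = (0.2 - (-1))/(1 - (-1)) × (0.2 - 3)/(1 - 3) = 0.840000
L_2(0.2) = (0.2 - (-1))/(3 - (-1)) × (0.2 - 1)/(3 - 1) = -0.120000

P(0.2) = 5×L_0(0.2) + 7×L_1(0.2) + 5×L_2(0.2)
P(0.2) = 6.680000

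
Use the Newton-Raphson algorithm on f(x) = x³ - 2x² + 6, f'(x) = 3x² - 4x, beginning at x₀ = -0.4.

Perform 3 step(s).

f(x) = x³ - 2x² + 6
f'(x) = 3x² - 4x
x₀ = -0.4

Newton-Raphson formula: x_{n+1} = x_n - f(x_n)/f'(x_n)

Iteration 1:
  f(-0.400000) = 5.616000
  f'(-0.400000) = 2.080000
  x_1 = -0.400000 - 5.616000/2.080000 = -3.100000
Iteration 2:
  f(-3.100000) = -43.011000
  f'(-3.100000) = 41.230000
  x_2 = -3.100000 - (-43.011000)/41.230000 = -2.056803
Iteration 3:
  f(-2.056803) = -11.162062
  f'(-2.056803) = 20.918533
  x_3 = -2.056803 - (-11.162062)/20.918533 = -1.523206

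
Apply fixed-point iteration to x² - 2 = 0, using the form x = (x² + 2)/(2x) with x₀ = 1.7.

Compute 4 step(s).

Equation: x² - 2 = 0
Fixed-point form: x = (x² + 2)/(2x)
x₀ = 1.7

x_1 = g(1.700000) = 1.438235
x_2 = g(1.438235) = 1.414414
x_3 = g(1.414414) = 1.414214
x_4 = g(1.414214) = 1.414214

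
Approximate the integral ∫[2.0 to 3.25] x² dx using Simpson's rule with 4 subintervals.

f(x) = x²
a = 2.0, b = 3.25, n = 4
h = (b - a)/n = 0.312500

Simpson's rule: (h/3)[f(x₀) + 4f(x₁) + 2f(x₂) + ... + f(xₙ)]

x_0 = 2.0000, f(x_0) = 4.000000, coefficient = 1
x_1 = 2.3125, f(x_1) = 5.347656, coefficient = 4
x_2 = 2.6250, f(x_2) = 6.890625, coefficient = 2
x_3 = 2.9375, f(x_3) = 8.628906, coefficient = 4
x_4 = 3.2500, f(x_4) = 10.562500, coefficient = 1

I ≈ (0.312500/3) × 84.250000 = 8.776042
Exact value: 8.776042
Error: 0.000000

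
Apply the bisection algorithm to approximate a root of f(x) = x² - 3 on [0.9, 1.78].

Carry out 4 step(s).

f(x) = x² - 3
Initial interval: [0.9, 1.78]

Iteration 1:
  c_1 = (0.900000 + 1.780000)/2 = 1.340000
  f(c_1) = f(1.340000) = -1.204400
  f(a) × f(c) ≥ 0, new interval: [1.340000, 1.780000]
Iteration 2:
  c_2 = (1.340000 + 1.780000)/2 = 1.560000
  f(c_2) = f(1.560000) = -0.566400
  f(a) × f(c) ≥ 0, new interval: [1.560000, 1.780000]
Iteration 3:
  c_3 = (1.560000 + 1.780000)/2 = 1.670000
  f(c_3) = f(1.670000) = -0.211100
  f(a) × f(c) ≥ 0, new interval: [1.670000, 1.780000]
Iteration 4:
  c_4 = (1.670000 + 1.780000)/2 = 1.725000
  f(c_4) = f(1.725000) = -0.024375
  f(a) × f(c) ≥ 0, new interval: [1.725000, 1.780000]

After 4 iteration(s), the approximation is c_4 = 1.725000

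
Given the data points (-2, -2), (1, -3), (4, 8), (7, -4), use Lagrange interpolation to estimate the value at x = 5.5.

Lagrange interpolation formula:
P(x) = Σ yᵢ × Lᵢ(x)
where Lᵢ(x) = Π_{j≠i} (x - xⱼ)/(xᵢ - xⱼ)

L_0(5.5) = (5.5 - 1)/(-2 - 1) × (5.5 - 4)/(-2 - 4) × (5.5 - 7)/(-2 - 7) = 0.062500
L_1(5.5) = (5.5 - (-2))/(1 - (-2)) × (5.5 - 4)/(1 - 4) × (5.5 - 7)/(1 - 7) = -0.312500
L_2(5.5) = (5.5 - (-2))/(4 - (-2)) × (5.5 - 1)/(4 - 1) × (5.5 - 7)/(4 - 7) = 0.937500
L_3(5.5) = (5.5 - (-2))/(7 - (-2)) × (5.5 - 1)/(7 - 1) × (5.5 - 4)/(7 - 4) = 0.312500

P(5.5) = (-2)×L_0(5.5) + (-3)×L_1(5.5) + 8×L_2(5.5) + (-4)×L_3(5.5)
P(5.5) = 7.062500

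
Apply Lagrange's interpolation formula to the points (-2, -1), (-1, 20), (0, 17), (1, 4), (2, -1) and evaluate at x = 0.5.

Lagrange interpolation formula:
P(x) = Σ yᵢ × Lᵢ(x)
where Lᵢ(x) = Π_{j≠i} (x - xⱼ)/(xᵢ - xⱼ)

L_0(0.5) = (0.5 - (-1))/(-2 - (-1)) × (0.5 - 0)/(-2 - 0) × (0.5 - 1)/(-2 - 1) × (0.5 - 2)/(-2 - 2) = 0.023438
L_1(0.5) = (0.5 - (-2))/(-1 - (-2)) × (0.5 - 0)/(-1 - 0) × (0.5 - 1)/(-1 - 1) × (0.5 - 2)/(-1 - 2) = -0.156250
L_2(0.5) = (0.5 - (-2))/(0 - (-2)) × (0.5 - (-1))/(0 - (-1)) × (0.5 - 1)/(0 - 1) × (0.5 - 2)/(0 - 2) = 0.703125
L_3(0.5) = (0.5 - (-2))/(1 - (-2)) × (0.5 - (-1))/(1 - (-1)) × (0.5 - 0)/(1 - 0) × (0.5 - 2)/(1 - 2) = 0.468750
L_4(0.5) = (0.5 - (-2))/(2 - (-2)) × (0.5 - (-1))/(2 - (-1)) × (0.5 - 0)/(2 - 0) × (0.5 - 1)/(2 - 1) = -0.039062

P(0.5) = (-1)×L_0(0.5) + 20×L_1(0.5) + 17×L_2(0.5) + 4×L_3(0.5) + (-1)×L_4(0.5)
P(0.5) = 10.718750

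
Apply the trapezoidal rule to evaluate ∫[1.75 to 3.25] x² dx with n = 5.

f(x) = x²
a = 1.75, b = 3.25, n = 5
h = (b - a)/n = 0.300000

Trapezoidal rule: (h/2)[f(x₀) + 2f(x₁) + 2f(x₂) + ... + f(xₙ)]

x_0 = 1.7500, f(x_0) = 3.062500, coefficient = 1
x_1 = 2.0500, f(x_1) = 4.202500, coefficient = 2
x_2 = 2.3500, f(x_2) = 5.522500, coefficient = 2
x_3 = 2.6500, f(x_3) = 7.022500, coefficient = 2
x_4 = 2.9500, f(x_4) = 8.702500, coefficient = 2
x_5 = 3.2500, f(x_5) = 10.562500, coefficient = 1

I ≈ (0.300000/2) × 64.525000 = 9.678750
Exact value: 9.656250
Error: 0.022500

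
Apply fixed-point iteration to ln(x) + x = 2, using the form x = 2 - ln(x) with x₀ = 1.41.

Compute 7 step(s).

Equation: ln(x) + x = 2
Fixed-point form: x = 2 - ln(x)
x₀ = 1.41

x_1 = g(1.410000) = 1.656410
x_2 = g(1.656410) = 1.495347
x_3 = g(1.495347) = 1.597642
x_4 = g(1.597642) = 1.531471
x_5 = g(1.531471) = 1.573771
x_6 = g(1.573771) = 1.546525
x_7 = g(1.546525) = 1.563989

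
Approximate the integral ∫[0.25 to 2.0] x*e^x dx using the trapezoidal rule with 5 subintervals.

f(x) = x*e^x
a = 0.25, b = 2.0, n = 5
h = (b - a)/n = 0.350000

Trapezoidal rule: (h/2)[f(x₀) + 2f(x₁) + 2f(x₂) + ... + f(xₙ)]

x_0 = 0.2500, f(x_0) = 0.321006, coefficient = 1
x_1 = 0.6000, f(x_1) = 1.093271, coefficient = 2
x_2 = 0.9500, f(x_2) = 2.456424, coefficient = 2
x_3 = 1.3000, f(x_3) = 4.770086, coefficient = 2
x_4 = 1.6500, f(x_4) = 8.591517, coefficient = 2
x_5 = 2.0000, f(x_5) = 14.778112, coefficient = 1

I ≈ (0.350000/2) × 48.921714 = 8.561300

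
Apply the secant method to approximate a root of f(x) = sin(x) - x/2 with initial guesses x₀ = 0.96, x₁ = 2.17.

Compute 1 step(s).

f(x) = sin(x) - x/2
x₀ = 0.96, x₁ = 2.17

Secant formula: x_{n+1} = x_n - f(x_n)(x_n - x_{n-1})/(f(x_n) - f(x_{n-1}))

Iteration 1:
  f(0.960000) = 0.339192
  f(2.170000) = -0.259215
  x_2 = 2.170000 - (-0.259215)×(2.170000 - 0.960000)/(-0.259215 - 0.339192)
       = 1.645858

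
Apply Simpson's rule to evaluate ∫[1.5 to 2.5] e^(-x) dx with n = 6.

f(x) = e^(-x)
a = 1.5, b = 2.5, n = 6
h = (b - a)/n = 0.166667

Simpson's rule: (h/3)[f(x₀) + 4f(x₁) + 2f(x₂) + ... + f(xₙ)]

x_0 = 1.5000, f(x_0) = 0.223130, coefficient = 1
x_1 = 1.6667, f(x_1) = 0.188876, coefficient = 4
x_2 = 1.8333, f(x_2) = 0.159880, coefficient = 2
x_3 = 2.0000, f(x_3) = 0.135335, coefficient = 4
x_4 = 2.1667, f(x_4) = 0.114559, coefficient = 2
x_5 = 2.3333, f(x_5) = 0.096972, coefficient = 4
x_6 = 2.5000, f(x_6) = 0.082085, coefficient = 1

I ≈ (0.166667/3) × 2.538824 = 0.141046
Exact value: 0.141045
Error: 0.000001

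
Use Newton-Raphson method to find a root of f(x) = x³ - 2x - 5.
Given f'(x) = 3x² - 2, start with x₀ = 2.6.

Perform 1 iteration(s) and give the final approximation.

f(x) = x³ - 2x - 5
f'(x) = 3x² - 2
x₀ = 2.6

Newton-Raphson formula: x_{n+1} = x_n - f(x_n)/f'(x_n)

Iteration 1:
  f(2.600000) = 7.376000
  f'(2.600000) = 18.280000
  x_1 = 2.600000 - 7.376000/18.280000 = 2.196499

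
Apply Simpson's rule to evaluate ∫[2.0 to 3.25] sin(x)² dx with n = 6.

f(x) = sin(x)²
a = 2.0, b = 3.25, n = 6
h = (b - a)/n = 0.208333

Simpson's rule: (h/3)[f(x₀) + 4f(x₁) + 2f(x₂) + ... + f(xₙ)]

x_0 = 2.0000, f(x_0) = 0.826822, coefficient = 1
x_1 = 2.2083, f(x_1) = 0.645715, coefficient = 4
x_2 = 2.4167, f(x_2) = 0.439675, coefficient = 2
x_3 = 2.6250, f(x_3) = 0.243957, coefficient = 4
x_4 = 2.8333, f(x_4) = 0.092052, coefficient = 2
x_5 = 3.0417, f(x_5) = 0.009952, coefficient = 4
x_6 = 3.2500, f(x_6) = 0.011706, coefficient = 1

I ≈ (0.208333/3) × 5.500481 = 0.381978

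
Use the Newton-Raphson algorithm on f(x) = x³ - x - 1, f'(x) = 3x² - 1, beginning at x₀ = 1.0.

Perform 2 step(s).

f(x) = x³ - x - 1
f'(x) = 3x² - 1
x₀ = 1.0

Newton-Raphson formula: x_{n+1} = x_n - f(x_n)/f'(x_n)

Iteration 1:
  f(1.000000) = -1.000000
  f'(1.000000) = 2.000000
  x_1 = 1.000000 - (-1.000000)/2.000000 = 1.500000
Iteration 2:
  f(1.500000) = 0.875000
  f'(1.500000) = 5.750000
  x_2 = 1.500000 - 0.875000/5.750000 = 1.347826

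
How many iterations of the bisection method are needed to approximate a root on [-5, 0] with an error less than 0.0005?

We need (b-a)/2^n ≤ 0.0005
(0 - (-5))/2^n ≤ 0.0005
5/2^n ≤ 0.0005
2^n ≥ 10000
n ≥ log₂(10000) = 13.29
n ≥ 14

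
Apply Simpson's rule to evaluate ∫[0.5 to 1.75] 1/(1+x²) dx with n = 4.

f(x) = 1/(1+x²)
a = 0.5, b = 1.75, n = 4
h = (b - a)/n = 0.312500

Simpson's rule: (h/3)[f(x₀) + 4f(x₁) + 2f(x₂) + ... + f(xₙ)]

x_0 = 0.5000, f(x_0) = 0.800000, coefficient = 1
x_1 = 0.8125, f(x_1) = 0.602353, coefficient = 4
x_2 = 1.1250, f(x_2) = 0.441379, coefficient = 2
x_3 = 1.4375, f(x_3) = 0.326115, coefficient = 4
x_4 = 1.7500, f(x_4) = 0.246154, coefficient = 1

I ≈ (0.312500/3) × 5.642783 = 0.587790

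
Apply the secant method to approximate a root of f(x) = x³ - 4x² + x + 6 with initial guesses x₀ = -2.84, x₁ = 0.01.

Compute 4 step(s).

f(x) = x³ - 4x² + x + 6
x₀ = -2.84, x₁ = 0.01

Secant formula: x_{n+1} = x_n - f(x_n)(x_n - x_{n-1})/(f(x_n) - f(x_{n-1}))

Iteration 1:
  f(-2.840000) = -52.008704
  f(0.010000) = 6.009601
  x_2 = 0.010000 - 6.009601×(0.010000 - (-2.840000))/(6.009601 - (-52.008704))
       = -0.285206
Iteration 2:
  f(0.010000) = 6.009601
  f(-0.285206) = 5.366224
  x_3 = -0.285206 - 5.366224×(-0.285206 - 0.010000)/(5.366224 - 6.009601)
       = -2.747437
Iteration 3:
  f(-0.285206) = 5.366224
  f(-2.747437) = -47.679873
  x_4 = -2.747437 - (-47.679873)×(-2.747437 - (-0.285206))/(-47.679873 - 5.366224)
       = -0.534289
Iteration 4:
  f(-2.747437) = -47.679873
  f(-0.534289) = 4.171330
  x_5 = -0.534289 - 4.171330×(-0.534289 - (-2.747437))/(4.171330 - (-47.679873))
       = -0.712333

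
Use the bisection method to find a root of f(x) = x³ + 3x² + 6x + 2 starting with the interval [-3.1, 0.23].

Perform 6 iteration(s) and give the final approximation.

f(x) = x³ + 3x² + 6x + 2
Initial interval: [-3.1, 0.23]

Iteration 1:
  c_1 = (-3.100000 + 0.230000)/2 = -1.435000
  f(c_1) = f(-1.435000) = -3.387313
  f(a) × f(c) ≥ 0, new interval: [-1.435000, 0.230000]
Iteration 2:
  c_2 = (-1.435000 + 0.230000)/2 = -0.602500
  f(c_2) = f(-0.602500) = -0.744693
  f(a) × f(c) ≥ 0, new interval: [-0.602500, 0.230000]
Iteration 3:
  c_3 = (-0.602500 + 0.230000)/2 = -0.186250
  f(c_3) = f(-0.186250) = 0.980106
  f(a) × f(c) < 0, new interval: [-0.602500, -0.186250]
Iteration 4:
  c_4 = (-0.602500 + (-0.186250))/2 = -0.394375
  f(c_4) = f(-0.394375) = 0.039007
  f(a) × f(c) < 0, new interval: [-0.602500, -0.394375]
Iteration 5:
  c_5 = (-0.602500 + (-0.394375))/2 = -0.498438
  f(c_5) = f(-0.498438) = -0.369137
  f(a) × f(c) ≥ 0, new interval: [-0.498438, -0.394375]
Iteration 6:
  c_6 = (-0.498438 + (-0.394375))/2 = -0.446406
  f(c_6) = f(-0.446406) = -0.169561
  f(a) × f(c) ≥ 0, new interval: [-0.446406, -0.394375]

After 6 iteration(s), the approximation is c_6 = -0.446406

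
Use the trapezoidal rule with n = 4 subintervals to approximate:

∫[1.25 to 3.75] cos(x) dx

f(x) = cos(x)
a = 1.25, b = 3.75, n = 4
h = (b - a)/n = 0.625000

Trapezoidal rule: (h/2)[f(x₀) + 2f(x₁) + 2f(x₂) + ... + f(xₙ)]

x_0 = 1.2500, f(x_0) = 0.315322, coefficient = 1
x_1 = 1.8750, f(x_1) = -0.299534, coefficient = 2
x_2 = 2.5000, f(x_2) = -0.801144, coefficient = 2
x_3 = 3.1250, f(x_3) = -0.999862, coefficient = 2
x_4 = 3.7500, f(x_4) = -0.820559, coefficient = 1

I ≈ (0.625000/2) × -4.706316 = -1.470724
Exact value: -1.520546
Error: 0.049822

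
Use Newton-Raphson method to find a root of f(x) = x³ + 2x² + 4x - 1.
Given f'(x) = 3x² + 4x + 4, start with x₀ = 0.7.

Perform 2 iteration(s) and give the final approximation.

f(x) = x³ + 2x² + 4x - 1
f'(x) = 3x² + 4x + 4
x₀ = 0.7

Newton-Raphson formula: x_{n+1} = x_n - f(x_n)/f'(x_n)

Iteration 1:
  f(0.700000) = 3.123000
  f'(0.700000) = 8.270000
  x_1 = 0.700000 - 3.123000/8.270000 = 0.322370
Iteration 2:
  f(0.322370) = 0.530826
  f'(0.322370) = 5.601247
  x_2 = 0.322370 - 0.530826/5.601247 = 0.227601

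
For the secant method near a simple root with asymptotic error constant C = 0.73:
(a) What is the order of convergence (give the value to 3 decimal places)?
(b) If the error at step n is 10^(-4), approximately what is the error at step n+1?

(a) Secant method has superlinear convergence with order φ = (1+√5)/2 ≈ 1.618.
    This means |e_{n+1}| ≈ C|e_n|^1.618.

(b) With |e_n| = 10^(-4) and C = 0.73:
    |e_{n+1}| ≈ 0.73 × (10^(-4))^1.618 = 0.73 × 10^(-6.47)

(a) ≈ 1.618 (golden ratio); (b) |e_{n+1}| ≈ 2.461e-07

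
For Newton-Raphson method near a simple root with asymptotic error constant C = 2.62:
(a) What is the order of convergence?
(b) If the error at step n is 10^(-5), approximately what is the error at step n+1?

(a) Newton-Raphson has quadratic (order 2) convergence near simple roots.
    This means |e_{n+1}| ≈ C|e_n|².

(b) With |e_n| = 10^(-5) and C = 2.62:
    |e_{n+1}| ≈ 2.62 × (10^(-5))² = 2.62 × 10^(-10)

(a) 2 (quadratic); (b) |e_{n+1}| ≈ 2.620e-10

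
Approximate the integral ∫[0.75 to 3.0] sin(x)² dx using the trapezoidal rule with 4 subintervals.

f(x) = sin(x)²
a = 0.75, b = 3.0, n = 4
h = (b - a)/n = 0.562500

Trapezoidal rule: (h/2)[f(x₀) + 2f(x₁) + 2f(x₂) + ... + f(xₙ)]

x_0 = 0.7500, f(x_0) = 0.464631, coefficient = 1
x_1 = 1.3125, f(x_1) = 0.934754, coefficient = 2
x_2 = 1.8750, f(x_2) = 0.910280, coefficient = 2
x_3 = 2.4375, f(x_3) = 0.419052, coefficient = 2
x_4 = 3.0000, f(x_4) = 0.019915, coefficient = 1

I ≈ (0.562500/2) × 5.012717 = 1.409827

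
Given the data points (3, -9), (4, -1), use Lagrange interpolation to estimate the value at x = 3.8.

Lagrange interpolation formula:
P(x) = Σ yᵢ × Lᵢ(x)
where Lᵢ(x) = Π_{j≠i} (x - xⱼ)/(xᵢ - xⱼ)

L_0(3.8) = (3.8 - 4)/(3 - 4) = 0.200000
L_1(3.8) = (3.8 - 3)/(4 - 3) = 0.800000

P(3.8) = (-9)×L_0(3.8) + (-1)×L_1(3.8)
P(3.8) = -2.600000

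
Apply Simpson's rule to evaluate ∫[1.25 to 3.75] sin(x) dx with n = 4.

f(x) = sin(x)
a = 1.25, b = 3.75, n = 4
h = (b - a)/n = 0.625000

Simpson's rule: (h/3)[f(x₀) + 4f(x₁) + 2f(x₂) + ... + f(xₙ)]

x_0 = 1.2500, f(x_0) = 0.948985, coefficient = 1
x_1 = 1.8750, f(x_1) = 0.954086, coefficient = 4
x_2 = 2.5000, f(x_2) = 0.598472, coefficient = 2
x_3 = 3.1250, f(x_3) = 0.016592, coefficient = 4
x_4 = 3.7500, f(x_4) = -0.571561, coefficient = 1

I ≈ (0.625000/3) × 5.457078 = 1.136891
Exact value: 1.135882
Error: 0.001010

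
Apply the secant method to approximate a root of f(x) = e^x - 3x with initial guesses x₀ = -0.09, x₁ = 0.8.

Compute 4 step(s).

f(x) = e^x - 3x
x₀ = -0.09, x₁ = 0.8

Secant formula: x_{n+1} = x_n - f(x_n)(x_n - x_{n-1})/(f(x_n) - f(x_{n-1}))

Iteration 1:
  f(-0.090000) = 1.183931
  f(0.800000) = -0.174459
  x_2 = 0.800000 - (-0.174459)×(0.800000 - (-0.090000))/(-0.174459 - 1.183931)
       = 0.685697
Iteration 2:
  f(0.800000) = -0.174459
  f(0.685697) = -0.071936
  x_3 = 0.685697 - (-0.071936)×(0.685697 - 0.800000)/(-0.071936 - (-0.174459))
       = 0.605496
Iteration 3:
  f(0.685697) = -0.071936
  f(0.605496) = 0.015673
  x_4 = 0.605496 - 0.015673×(0.605496 - 0.685697)/(0.015673 - (-0.071936))
       = 0.619844
Iteration 4:
  f(0.605496) = 0.015673
  f(0.619844) = -0.000893
  x_5 = 0.619844 - (-0.000893)×(0.619844 - 0.605496)/(-0.000893 - 0.015673)
       = 0.619070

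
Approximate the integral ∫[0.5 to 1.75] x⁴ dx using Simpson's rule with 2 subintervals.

f(x) = x⁴
a = 0.5, b = 1.75, n = 2
h = (b - a)/n = 0.625000

Simpson's rule: (h/3)[f(x₀) + 4f(x₁) + 2f(x₂) + ... + f(xₙ)]

x_0 = 0.5000, f(x_0) = 0.062500, coefficient = 1
x_1 = 1.1250, f(x_1) = 1.601807, coefficient = 4
x_2 = 1.7500, f(x_2) = 9.378906, coefficient = 1

I ≈ (0.625000/3) × 15.848633 = 3.301799
Exact value: 3.276367
Error: 0.025431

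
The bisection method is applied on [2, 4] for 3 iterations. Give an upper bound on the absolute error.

Bisection error bound: |error| ≤ (b-a)/2^n
|error| ≤ (4 - 2)/2^3 = 2/2^3
|error| ≤ 0.2500000000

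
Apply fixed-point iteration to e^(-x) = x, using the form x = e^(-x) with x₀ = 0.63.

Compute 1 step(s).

Equation: e^(-x) = x
Fixed-point form: x = e^(-x)
x₀ = 0.63

x_1 = g(0.630000) = 0.532592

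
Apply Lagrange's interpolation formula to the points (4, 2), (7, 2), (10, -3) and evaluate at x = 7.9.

Lagrange interpolation formula:
P(x) = Σ yᵢ × Lᵢ(x)
where Lᵢ(x) = Π_{j≠i} (x - xⱼ)/(xᵢ - xⱼ)

L_0(7.9) = (7.9 - 7)/(4 - 7) × (7.9 - 10)/(4 - 10) = -0.105000
L_1(7.9) = (7.9 - 4)/(7 - 4) × (7.9 - 10)/(7 - 10) = 0.910000
L_2(7.9) = (7.9 - 4)/(10 - 4) × (7.9 - 7)/(10 - 7) = 0.195000

P(7.9) = 2×L_0(7.9) + 2×L_1(7.9) + (-3)×L_2(7.9)
P(7.9) = 1.025000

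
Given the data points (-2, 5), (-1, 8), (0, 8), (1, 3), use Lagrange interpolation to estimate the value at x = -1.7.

Lagrange interpolation formula:
P(x) = Σ yᵢ × Lᵢ(x)
where Lᵢ(x) = Π_{j≠i} (x - xⱼ)/(xᵢ - xⱼ)

L_0(-1.7) = (-1.7 - (-1))/(-2 - (-1)) × (-1.7 - 0)/(-2 - 0) × (-1.7 - 1)/(-2 - 1) = 0.535500
L_1(-1.7) = (-1.7 - (-2))/(-1 - (-2)) × (-1.7 - 0)/(-1 - 0) × (-1.7 - 1)/(-1 - 1) = 0.688500
L_2(-1.7) = (-1.7 - (-2))/(0 - (-2)) × (-1.7 - (-1))/(0 - (-1)) × (-1.7 - 1)/(0 - 1) = -0.283500
L_3(-1.7) = (-1.7 - (-2))/(1 - (-2)) × (-1.7 - (-1))/(1 - (-1)) × (-1.7 - 0)/(1 - 0) = 0.059500

P(-1.7) = 5×L_0(-1.7) + 8×L_1(-1.7) + 8×L_2(-1.7) + 3×L_3(-1.7)
P(-1.7) = 6.096000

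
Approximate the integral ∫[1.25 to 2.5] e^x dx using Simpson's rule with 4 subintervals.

f(x) = e^x
a = 1.25, b = 2.5, n = 4
h = (b - a)/n = 0.312500

Simpson's rule: (h/3)[f(x₀) + 4f(x₁) + 2f(x₂) + ... + f(xₙ)]

x_0 = 1.2500, f(x_0) = 3.490343, coefficient = 1
x_1 = 1.5625, f(x_1) = 4.770733, coefficient = 4
x_2 = 1.8750, f(x_2) = 6.520819, coefficient = 2
x_3 = 2.1875, f(x_3) = 8.912903, coefficient = 4
x_4 = 2.5000, f(x_4) = 12.182494, coefficient = 1

I ≈ (0.312500/3) × 83.449020 = 8.692606
Exact value: 8.692151
Error: 0.000455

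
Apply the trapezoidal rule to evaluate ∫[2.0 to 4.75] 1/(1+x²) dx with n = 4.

f(x) = 1/(1+x²)
a = 2.0, b = 4.75, n = 4
h = (b - a)/n = 0.687500

Trapezoidal rule: (h/2)[f(x₀) + 2f(x₁) + 2f(x₂) + ... + f(xₙ)]

x_0 = 2.0000, f(x_0) = 0.200000, coefficient = 1
x_1 = 2.6875, f(x_1) = 0.121615, coefficient = 2
x_2 = 3.3750, f(x_2) = 0.080706, coefficient = 2
x_3 = 4.0625, f(x_3) = 0.057130, coefficient = 2
x_4 = 4.7500, f(x_4) = 0.042440, coefficient = 1

I ≈ (0.687500/2) × 0.761343 = 0.261712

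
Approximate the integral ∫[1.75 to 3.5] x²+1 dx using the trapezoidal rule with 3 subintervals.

f(x) = x²+1
a = 1.75, b = 3.5, n = 3
h = (b - a)/n = 0.583333

Trapezoidal rule: (h/2)[f(x₀) + 2f(x₁) + 2f(x₂) + ... + f(xₙ)]

x_0 = 1.7500, f(x_0) = 4.062500, coefficient = 1
x_1 = 2.3333, f(x_1) = 6.444444, coefficient = 2
x_2 = 2.9167, f(x_2) = 9.506944, coefficient = 2
x_3 = 3.5000, f(x_3) = 13.250000, coefficient = 1

I ≈ (0.583333/2) × 49.215278 = 14.354456
Exact value: 14.255208
Error: 0.099248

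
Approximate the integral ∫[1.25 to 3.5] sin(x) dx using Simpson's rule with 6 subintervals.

f(x) = sin(x)
a = 1.25, b = 3.5, n = 6
h = (b - a)/n = 0.375000

Simpson's rule: (h/3)[f(x₀) + 4f(x₁) + 2f(x₂) + ... + f(xₙ)]

x_0 = 1.2500, f(x_0) = 0.948985, coefficient = 1
x_1 = 1.6250, f(x_1) = 0.998531, coefficient = 4
x_2 = 2.0000, f(x_2) = 0.909297, coefficient = 2
x_3 = 2.3750, f(x_3) = 0.693685, coefficient = 4
x_4 = 2.7500, f(x_4) = 0.381661, coefficient = 2
x_5 = 3.1250, f(x_5) = 0.016592, coefficient = 4
x_6 = 3.5000, f(x_6) = -0.350783, coefficient = 1

I ≈ (0.375000/3) × 10.015351 = 1.251919
Exact value: 1.251779
Error: 0.000140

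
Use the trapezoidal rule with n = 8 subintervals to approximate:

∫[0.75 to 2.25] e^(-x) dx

f(x) = e^(-x)
a = 0.75, b = 2.25, n = 8
h = (b - a)/n = 0.187500

Trapezoidal rule: (h/2)[f(x₀) + 2f(x₁) + 2f(x₂) + ... + f(xₙ)]

x_0 = 0.7500, f(x_0) = 0.472367, coefficient = 1
x_1 = 0.9375, f(x_1) = 0.391606, coefficient = 2
x_2 = 1.1250, f(x_2) = 0.324652, coefficient = 2
x_3 = 1.3125, f(x_3) = 0.269146, coefficient = 2
x_4 = 1.5000, f(x_4) = 0.223130, coefficient = 2
x_5 = 1.6875, f(x_5) = 0.184981, coefficient = 2
x_6 = 1.8750, f(x_6) = 0.153355, coefficient = 2
x_7 = 2.0625, f(x_7) = 0.127136, coefficient = 2
x_8 = 2.2500, f(x_8) = 0.105399, coefficient = 1

I ≈ (0.187500/2) × 3.925779 = 0.368042
Exact value: 0.366967
Error: 0.001074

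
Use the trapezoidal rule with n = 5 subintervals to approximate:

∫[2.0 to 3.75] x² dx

f(x) = x²
a = 2.0, b = 3.75, n = 5
h = (b - a)/n = 0.350000

Trapezoidal rule: (h/2)[f(x₀) + 2f(x₁) + 2f(x₂) + ... + f(xₙ)]

x_0 = 2.0000, f(x_0) = 4.000000, coefficient = 1
x_1 = 2.3500, f(x_1) = 5.522500, coefficient = 2
x_2 = 2.7000, f(x_2) = 7.290000, coefficient = 2
x_3 = 3.0500, f(x_3) = 9.302500, coefficient = 2
x_4 = 3.4000, f(x_4) = 11.560000, coefficient = 2
x_5 = 3.7500, f(x_5) = 14.062500, coefficient = 1

I ≈ (0.350000/2) × 85.412500 = 14.947187
Exact value: 14.911458
Error: 0.035729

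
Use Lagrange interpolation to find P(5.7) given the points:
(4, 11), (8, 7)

Lagrange interpolation formula:
P(x) = Σ yᵢ × Lᵢ(x)
where Lᵢ(x) = Π_{j≠i} (x - xⱼ)/(xᵢ - xⱼ)

L_0(5.7) = (5.7 - 8)/(4 - 8) = 0.575000
L_1(5.7) = (5.7 - 4)/(8 - 4) = 0.425000

P(5.7) = 11×L_0(5.7) + 7×L_1(5.7)
P(5.7) = 9.300000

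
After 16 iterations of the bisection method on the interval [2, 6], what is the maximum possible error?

Bisection error bound: |error| ≤ (b-a)/2^n
|error| ≤ (6 - 2)/2^16 = 4/2^16
|error| ≤ 0.0000610352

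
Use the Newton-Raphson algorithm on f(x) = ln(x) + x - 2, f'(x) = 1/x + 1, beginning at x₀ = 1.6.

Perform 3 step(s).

f(x) = ln(x) + x - 2
f'(x) = 1/x + 1
x₀ = 1.6

Newton-Raphson formula: x_{n+1} = x_n - f(x_n)/f'(x_n)

Iteration 1:
  f(1.600000) = 0.070004
  f'(1.600000) = 1.625000
  x_1 = 1.600000 - 0.070004/1.625000 = 1.556921
Iteration 2:
  f(1.556921) = -0.000369
  f'(1.556921) = 1.642293
  x_2 = 1.556921 - (-0.000369)/1.642293 = 1.557146
Iteration 3:
  f(1.557146) = 0.000000
  f'(1.557146) = 1.642201
  x_3 = 1.557146 - 0.000000/1.642201 = 1.557146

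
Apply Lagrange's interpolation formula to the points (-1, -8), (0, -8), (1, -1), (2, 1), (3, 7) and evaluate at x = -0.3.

Lagrange interpolation formula:
P(x) = Σ yᵢ × Lᵢ(x)
where Lᵢ(x) = Π_{j≠i} (x - xⱼ)/(xᵢ - xⱼ)

L_0(-0.3) = (-0.3 - 0)/(-1 - 0) × (-0.3 - 1)/(-1 - 1) × (-0.3 - 2)/(-1 - 2) × (-0.3 - 3)/(-1 - 3) = 0.123337
L_1(-0.3) = (-0.3 - (-1))/(0 - (-1)) × (-0.3 - 1)/(0 - 1) × (-0.3 - 2)/(0 - 2) × (-0.3 - 3)/(0 - 3) = 1.151150
L_2(-0.3) = (-0.3 - (-1))/(1 - (-1)) × (-0.3 - 0)/(1 - 0) × (-0.3 - 2)/(1 - 2) × (-0.3 - 3)/(1 - 3) = -0.398475
L_3(-0.3) = (-0.3 - (-1))/(2 - (-1)) × (-0.3 - 0)/(2 - 0) × (-0.3 - 1)/(2 - 1) × (-0.3 - 3)/(2 - 3) = 0.150150
L_4(-0.3) = (-0.3 - (-1))/(3 - (-1)) × (-0.3 - 0)/(3 - 0) × (-0.3 - 1)/(3 - 1) × (-0.3 - 2)/(3 - 2) = -0.026162

P(-0.3) = (-8)×L_0(-0.3) + (-8)×L_1(-0.3) + (-1)×L_2(-0.3) + 1×L_3(-0.3) + 7×L_4(-0.3)
P(-0.3) = -9.830412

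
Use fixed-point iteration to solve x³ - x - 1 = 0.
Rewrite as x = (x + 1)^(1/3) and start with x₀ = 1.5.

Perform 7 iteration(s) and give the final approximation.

Equation: x³ - x - 1 = 0
Fixed-point form: x = (x + 1)^(1/3)
x₀ = 1.5

x_1 = g(1.500000) = 1.357209
x_2 = g(1.357209) = 1.330861
x_3 = g(1.330861) = 1.325884
x_4 = g(1.325884) = 1.324939
x_5 = g(1.324939) = 1.324760
x_6 = g(1.324760) = 1.324726
x_7 = g(1.324726) = 1.324719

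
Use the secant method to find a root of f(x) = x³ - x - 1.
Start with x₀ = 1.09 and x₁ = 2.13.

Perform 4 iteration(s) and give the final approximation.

f(x) = x³ - x - 1
x₀ = 1.09, x₁ = 2.13

Secant formula: x_{n+1} = x_n - f(x_n)(x_n - x_{n-1})/(f(x_n) - f(x_{n-1}))

Iteration 1:
  f(1.090000) = -0.794971
  f(2.130000) = 6.533597
  x_2 = 2.130000 - 6.533597×(2.130000 - 1.090000)/(6.533597 - (-0.794971))
       = 1.202815
Iteration 2:
  f(2.130000) = 6.533597
  f(1.202815) = -0.462627
  x_3 = 1.202815 - (-0.462627)×(1.202815 - 2.130000)/(-0.462627 - 6.533597)
       = 1.264125
Iteration 3:
  f(1.202815) = -0.462627
  f(1.264125) = -0.244038
  x_4 = 1.264125 - (-0.244038)×(1.264125 - 1.202815)/(-0.244038 - (-0.462627))
       = 1.332573
Iteration 4:
  f(1.264125) = -0.244038
  f(1.332573) = 0.033746
  x_5 = 1.332573 - 0.033746×(1.332573 - 1.264125)/(0.033746 - (-0.244038))
       = 1.324258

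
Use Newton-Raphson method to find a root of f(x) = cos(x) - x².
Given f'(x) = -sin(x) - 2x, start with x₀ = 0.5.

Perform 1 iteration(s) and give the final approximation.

f(x) = cos(x) - x²
f'(x) = -sin(x) - 2x
x₀ = 0.5

Newton-Raphson formula: x_{n+1} = x_n - f(x_n)/f'(x_n)

Iteration 1:
  f(0.500000) = 0.627583
  f'(0.500000) = -1.479426
  x_1 = 0.500000 - 0.627583/(-1.479426) = 0.924207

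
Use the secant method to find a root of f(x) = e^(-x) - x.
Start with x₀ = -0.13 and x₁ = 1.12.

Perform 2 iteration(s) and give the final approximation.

f(x) = e^(-x) - x
x₀ = -0.13, x₁ = 1.12

Secant formula: x_{n+1} = x_n - f(x_n)(x_n - x_{n-1})/(f(x_n) - f(x_{n-1}))

Iteration 1:
  f(-0.130000) = 1.268828
  f(1.120000) = -0.793720
  x_2 = 1.120000 - (-0.793720)×(1.120000 - (-0.130000))/(-0.793720 - 1.268828)
       = 0.638969
Iteration 2:
  f(1.120000) = -0.793720
  f(0.638969) = -0.111132
  x_3 = 0.638969 - (-0.111132)×(0.638969 - 1.120000)/(-0.111132 - (-0.793720))
       = 0.560652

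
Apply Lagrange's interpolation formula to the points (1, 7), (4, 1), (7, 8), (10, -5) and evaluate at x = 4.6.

Lagrange interpolation formula:
P(x) = Σ yᵢ × Lᵢ(x)
where Lᵢ(x) = Π_{j≠i} (x - xⱼ)/(xᵢ - xⱼ)

L_0(4.6) = (4.6 - 4)/(1 - 4) × (4.6 - 7)/(1 - 7) × (4.6 - 10)/(1 - 10) = -0.048000
L_1(4.6) = (4.6 - 1)/(4 - 1) × (4.6 - 7)/(4 - 7) × (4.6 - 10)/(4 - 10) = 0.864000
L_2(4.6) = (4.6 - 1)/(7 - 1) × (4.6 - 4)/(7 - 4) × (4.6 - 10)/(7 - 10) = 0.216000
L_3(4.6) = (4.6 - 1)/(10 - 1) × (4.6 - 4)/(10 - 4) × (4.6 - 7)/(10 - 7) = -0.032000

P(4.6) = 7×L_0(4.6) + 1×L_1(4.6) + 8×L_2(4.6) + (-5)×L_3(4.6)
P(4.6) = 2.416000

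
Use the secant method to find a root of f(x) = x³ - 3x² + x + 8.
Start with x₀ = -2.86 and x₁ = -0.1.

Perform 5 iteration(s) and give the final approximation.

f(x) = x³ - 3x² + x + 8
x₀ = -2.86, x₁ = -0.1

Secant formula: x_{n+1} = x_n - f(x_n)(x_n - x_{n-1})/(f(x_n) - f(x_{n-1}))

Iteration 1:
  f(-2.860000) = -42.792456
  f(-0.100000) = 7.869000
  x_2 = -0.100000 - 7.869000×(-0.100000 - (-2.860000))/(7.869000 - (-42.792456))
       = -0.528698
Iteration 2:
  f(-0.100000) = 7.869000
  f(-0.528698) = 6.484957
  x_3 = -0.528698 - 6.484957×(-0.528698 - (-0.100000))/(6.484957 - 7.869000)
       = -2.537367
Iteration 3:
  f(-0.528698) = 6.484957
  f(-2.537367) = -30.188230
  x_4 = -2.537367 - (-30.188230)×(-2.537367 - (-0.528698))/(-30.188230 - 6.484957)
       = -0.883893
Iteration 4:
  f(-2.537367) = -30.188230
  f(-0.883893) = 4.081753
  x_5 = -0.883893 - 4.081753×(-0.883893 - (-2.537367))/(4.081753 - (-30.188230))
       = -1.080831
Iteration 5:
  f(-0.883893) = 4.081753
  f(-1.080831) = 2.151959
  x_6 = -1.080831 - 2.151959×(-1.080831 - (-0.883893))/(2.151959 - 4.081753)
       = -1.300442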